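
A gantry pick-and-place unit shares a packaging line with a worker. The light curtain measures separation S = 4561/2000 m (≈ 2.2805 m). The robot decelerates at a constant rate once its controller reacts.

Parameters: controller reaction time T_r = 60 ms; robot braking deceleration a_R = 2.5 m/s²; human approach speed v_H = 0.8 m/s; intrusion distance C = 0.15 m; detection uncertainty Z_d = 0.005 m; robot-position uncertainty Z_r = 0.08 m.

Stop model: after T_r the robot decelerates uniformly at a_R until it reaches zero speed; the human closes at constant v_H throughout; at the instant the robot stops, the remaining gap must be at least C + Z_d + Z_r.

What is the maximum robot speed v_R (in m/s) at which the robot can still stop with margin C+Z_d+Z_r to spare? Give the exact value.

at the boundary: (1/5)·v² + (19/50)·v + (-799/400) = 0
  disc = (19/50)² − 4·(1/5)·(-799/400) = 1089/625 ; √disc = 33/25
  v_R = (−(19/50) + 33/25) / (2·(1/5)) = 47/20 m/s
check:
stop time T_s = (47/20)/(5/2) = 0.9400 s
robot in T_r: 2.3500·0.0600 = 0.1410 m
braking distance = 2.3500²/(2·2.5000) = 1.1045 m
person approaches 0.8000·(0.0600+0.9400) = 0.8000 m
margins: 0.1500+0.0050+0.0800 = 0.2350 m
sum ≈ 0.1410+1.1045+0.8000+0.2350 ≈ 2.2805 m = S ✓

v_R_max = 47/20 m/s = 2.3500 m/s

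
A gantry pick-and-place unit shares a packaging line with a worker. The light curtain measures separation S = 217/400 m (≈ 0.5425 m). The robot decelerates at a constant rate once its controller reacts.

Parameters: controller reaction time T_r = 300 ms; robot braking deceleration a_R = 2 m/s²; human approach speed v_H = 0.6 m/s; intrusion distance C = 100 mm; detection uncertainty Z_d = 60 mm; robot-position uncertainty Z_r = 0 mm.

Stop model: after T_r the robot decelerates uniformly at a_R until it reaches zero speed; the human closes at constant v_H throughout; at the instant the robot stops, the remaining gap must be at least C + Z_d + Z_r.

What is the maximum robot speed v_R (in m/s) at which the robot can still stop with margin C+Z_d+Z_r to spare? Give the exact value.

quadratic (1/4)·v² + (3/5)·v + (-81/400) = 0
  disc = (3/5)² − 4·(1/4)·(-81/400) = 9/16 ; √disc = 3/4
  v_R = (−(3/5) + 3/4) / (2·(1/4)) = 3/10 m/s
check:
T_s = v_R/a_R = (3/10)/2 = 0.1500 s
robot covers v_R·T_r = 0.3000·0.3000 = 0.0900 m before braking
robot covers 0.3000·0.1500 − ½·2.0000·0.1500² = 0.0225 m while stopping
human closes 0.6000·0.4500 = 0.2700 m
margins: 0.1000+0.0600+0.0000 = 0.1600 m
sum ≈ 0.0900+0.0225+0.2700+0.1600 ≈ 0.5425 m = S ✓

v_R_max = 3/10 m/s = 0.3000 m/s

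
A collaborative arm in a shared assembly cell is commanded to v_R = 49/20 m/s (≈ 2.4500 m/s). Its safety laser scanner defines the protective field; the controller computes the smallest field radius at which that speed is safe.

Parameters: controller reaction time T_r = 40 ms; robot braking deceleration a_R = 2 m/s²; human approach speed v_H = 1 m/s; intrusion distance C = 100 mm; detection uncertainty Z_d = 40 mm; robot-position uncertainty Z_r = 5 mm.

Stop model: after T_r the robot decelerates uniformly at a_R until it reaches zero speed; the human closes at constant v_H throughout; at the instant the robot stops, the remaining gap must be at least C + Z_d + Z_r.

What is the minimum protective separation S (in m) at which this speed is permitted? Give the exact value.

stop time T_s = (49/20)/2 = 1.2250 s
reaction-phase robot travel = 2.4500·0.0400 = 0.0980 m
robot under decel: 2.4500²/(2·2.0000) = 1.5006 m
human over T_r+T_s: 1.0000·(0.0400+1.2250) = 1.2650 m
residual clearance needed = 0.1000+0.0400+0.0050 = 0.1450 m
S_min ≈ 0.0980+1.5006+1.2650+0.1450  ⇒  S_min = 24069/8000 m

S_min = 24069/8000 m = 3.0086 m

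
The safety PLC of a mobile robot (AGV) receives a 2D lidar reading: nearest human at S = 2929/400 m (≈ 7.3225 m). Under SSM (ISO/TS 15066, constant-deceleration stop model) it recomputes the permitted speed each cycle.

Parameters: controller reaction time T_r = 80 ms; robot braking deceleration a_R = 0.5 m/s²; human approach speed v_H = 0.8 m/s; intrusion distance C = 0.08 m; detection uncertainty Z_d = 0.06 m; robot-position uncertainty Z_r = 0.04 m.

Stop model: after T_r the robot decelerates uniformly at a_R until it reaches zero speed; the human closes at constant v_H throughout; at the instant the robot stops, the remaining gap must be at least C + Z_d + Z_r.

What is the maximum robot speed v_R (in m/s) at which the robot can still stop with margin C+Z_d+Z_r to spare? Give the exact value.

at the boundary: (1)·v² + (42/25)·v + (-14157/2000) = 0
  disc = (42/25)² − 4·(1)·(-14157/2000) = 77841/2500 ; √disc = 279/50
  v_R = (−(42/25) + 279/50) / (2·(1)) = 39/20 m/s
check:
stop time T_s = (39/20)/(1/2) = 3.9000 s
reaction-phase robot travel = 1.9500·0.0800 = 0.1560 m
robot covers 1.9500·3.9000 − ½·0.5000·3.9000² = 3.8025 m while stopping
human closes 0.8000·3.9800 = 3.1840 m
residual clearance needed = 0.0800+0.0600+0.0400 = 0.1800 m
sum ≈ 0.1560+3.8025+3.1840+0.1800 ≈ 7.3225 m = S ✓

v_R_max = 39/20 m/s = 1.9500 m/s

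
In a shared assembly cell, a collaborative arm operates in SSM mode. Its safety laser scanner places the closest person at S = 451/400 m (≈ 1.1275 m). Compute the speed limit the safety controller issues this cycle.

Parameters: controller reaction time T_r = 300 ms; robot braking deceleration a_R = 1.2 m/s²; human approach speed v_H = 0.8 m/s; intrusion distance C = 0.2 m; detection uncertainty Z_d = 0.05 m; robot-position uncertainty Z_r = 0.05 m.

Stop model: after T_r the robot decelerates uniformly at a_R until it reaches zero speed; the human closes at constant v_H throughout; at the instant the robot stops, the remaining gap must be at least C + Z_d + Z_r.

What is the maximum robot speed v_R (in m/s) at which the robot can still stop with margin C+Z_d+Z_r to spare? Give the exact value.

collect terms ⇒ (5/12)·v_R² + (29/30)·v_R + (-47/80) = 0
  disc = (29/30)² − 4·(5/12)·(-47/80) = 6889/3600 ; √disc = 83/60
  v_R = (−(29/30) + 83/60) / (2·(5/12)) = 1/2 m/s
check:
braking lasts T_s = (1/2)/(6/5) = 0.4167 s
robot in T_r: 0.5000·0.3000 = 0.1500 m
robot under decel: 0.5000²/(2·1.2000) = 0.1042 m
person approaches 0.8000·(0.3000+0.4167) = 0.5733 m
margins: 0.2000+0.0500+0.0500 = 0.3000 m
sum ≈ 0.1500+0.1042+0.5733+0.3000 ≈ 1.1275 m = S ✓

v_R_max = 1/2 m/s = 0.5000 m/s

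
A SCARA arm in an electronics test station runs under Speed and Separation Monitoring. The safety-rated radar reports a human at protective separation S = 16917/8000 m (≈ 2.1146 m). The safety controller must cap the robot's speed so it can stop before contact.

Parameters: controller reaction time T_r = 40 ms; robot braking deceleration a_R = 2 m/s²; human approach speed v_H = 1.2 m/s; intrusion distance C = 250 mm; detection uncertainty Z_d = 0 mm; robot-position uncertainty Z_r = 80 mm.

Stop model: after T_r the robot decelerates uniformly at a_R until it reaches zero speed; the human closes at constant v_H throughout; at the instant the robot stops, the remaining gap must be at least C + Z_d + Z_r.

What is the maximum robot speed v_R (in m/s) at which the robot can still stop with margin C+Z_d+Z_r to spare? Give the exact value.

v_R_max = 33/20 m/s = 1.6500 m/s

quadratic (1/4)·v² + (16/25)·v + (-13893/8000) = 0
  disc = (16/25)² − 4·(1/4)·(-13893/8000) = 85849/40000 ; √disc = 293/200
  v_R = (−(16/25) + 293/200) / (2·(1/4)) = 33/20 m/s
check:
T_s = v_R/a_R = (33/20)/2 = 0.8250 s
robot covers v_R·T_r = 1.6500·0.0400 = 0.0660 m before braking
robot under decel: 1.6500²/(2·2.0000) = 0.6806 m
person approaches 1.2000·(0.0400+0.8250) = 1.0380 m
margins: 0.2500+0.0000+0.0800 = 0.3300 m
sum ≈ 0.0660+0.6806+1.0380+0.3300 ≈ 2.1146 m = S ✓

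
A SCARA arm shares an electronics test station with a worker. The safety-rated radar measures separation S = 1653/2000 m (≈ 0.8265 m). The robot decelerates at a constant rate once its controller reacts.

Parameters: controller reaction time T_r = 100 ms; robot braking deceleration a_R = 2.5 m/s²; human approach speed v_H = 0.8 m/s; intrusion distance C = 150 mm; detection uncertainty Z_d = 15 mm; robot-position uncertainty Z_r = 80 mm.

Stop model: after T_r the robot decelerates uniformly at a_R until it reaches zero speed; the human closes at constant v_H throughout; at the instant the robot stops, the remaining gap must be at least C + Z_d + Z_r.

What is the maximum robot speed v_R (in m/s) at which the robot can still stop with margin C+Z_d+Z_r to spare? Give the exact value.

v_R_max = 17/20 m/s = 0.8500 m/s

quadratic (1/5)·v² + (21/50)·v + (-1003/2000) = 0
  disc = (21/50)² − 4·(1/5)·(-1003/2000) = 361/625 ; √disc = 19/25
  v_R = (−(21/50) + 19/25) / (2·(1/5)) = 17/20 m/s
check:
braking lasts T_s = (17/20)/(5/2) = 0.3400 s
reaction-phase robot travel = 0.8500·0.1000 = 0.0850 m
robot covers 0.8500·0.3400 − ½·2.5000·0.3400² = 0.1445 m while stopping
person approaches 0.8000·(0.1000+0.3400) = 0.3520 m
residual clearance needed = 0.1500+0.0150+0.0800 = 0.2450 m
sum ≈ 0.0850+0.1445+0.3520+0.2450 ≈ 0.8265 m = S ✓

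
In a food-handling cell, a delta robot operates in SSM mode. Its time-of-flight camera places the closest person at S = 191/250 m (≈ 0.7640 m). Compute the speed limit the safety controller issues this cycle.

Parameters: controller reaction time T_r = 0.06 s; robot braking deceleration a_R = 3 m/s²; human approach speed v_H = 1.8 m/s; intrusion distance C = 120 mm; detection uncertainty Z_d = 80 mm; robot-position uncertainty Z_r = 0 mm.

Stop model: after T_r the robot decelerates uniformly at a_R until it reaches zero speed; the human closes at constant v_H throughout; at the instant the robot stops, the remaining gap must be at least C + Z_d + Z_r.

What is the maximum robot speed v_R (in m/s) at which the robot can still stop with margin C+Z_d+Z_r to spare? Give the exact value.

collect terms ⇒ (1/6)·v_R² + (33/50)·v_R + (-57/125) = 0
  disc = (33/50)² − 4·(1/6)·(-57/125) = 1849/2500 ; √disc = 43/50
  v_R = (−(33/50) + 43/50) / (2·(1/6)) = 3/5 m/s
check:
braking lasts T_s = (3/5)/3 = 0.2000 s
robot in T_r: 0.6000·0.0600 = 0.0360 m
robot covers 0.6000·0.2000 − ½·3.0000·0.2000² = 0.0600 m while stopping
person approaches 1.8000·(0.0600+0.2000) = 0.4680 m
C+Z_d+Z_r = 0.1200+0.0800+0.0000 = 0.2000 m
sum ≈ 0.0360+0.0600+0.4680+0.2000 ≈ 0.7640 m = S ✓

v_R_max = 3/5 m/s = 0.6000 m/s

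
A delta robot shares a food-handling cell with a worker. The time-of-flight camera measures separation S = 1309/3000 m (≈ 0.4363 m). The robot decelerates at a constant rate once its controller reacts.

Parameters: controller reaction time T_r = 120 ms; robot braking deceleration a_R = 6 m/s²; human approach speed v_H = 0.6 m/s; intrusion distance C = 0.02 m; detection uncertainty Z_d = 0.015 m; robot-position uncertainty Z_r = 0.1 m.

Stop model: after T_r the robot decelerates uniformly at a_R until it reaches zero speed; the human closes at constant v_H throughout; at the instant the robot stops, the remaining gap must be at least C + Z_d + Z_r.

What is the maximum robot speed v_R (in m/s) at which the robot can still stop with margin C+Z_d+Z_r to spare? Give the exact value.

v_R_max = 4/5 m/s = 0.8000 m/s

quadratic (1/12)·v² + (11/50)·v + (-86/375) = 0
  disc = (11/50)² − 4·(1/12)·(-86/375) = 2809/22500 ; √disc = 53/150
  v_R = (−(11/50) + 53/150) / (2·(1/12)) = 4/5 m/s
check:
stop time T_s = (4/5)/6 = 0.1333 s
robot covers v_R·T_r = 0.8000·0.1200 = 0.0960 m before braking
braking distance = 0.8000²/(2·6.0000) = 0.0533 m
human closes 0.6000·0.2533 = 0.1520 m
margins: 0.0200+0.0150+0.1000 = 0.1350 m
sum ≈ 0.0960+0.0533+0.1520+0.1350 ≈ 0.4363 m = S ✓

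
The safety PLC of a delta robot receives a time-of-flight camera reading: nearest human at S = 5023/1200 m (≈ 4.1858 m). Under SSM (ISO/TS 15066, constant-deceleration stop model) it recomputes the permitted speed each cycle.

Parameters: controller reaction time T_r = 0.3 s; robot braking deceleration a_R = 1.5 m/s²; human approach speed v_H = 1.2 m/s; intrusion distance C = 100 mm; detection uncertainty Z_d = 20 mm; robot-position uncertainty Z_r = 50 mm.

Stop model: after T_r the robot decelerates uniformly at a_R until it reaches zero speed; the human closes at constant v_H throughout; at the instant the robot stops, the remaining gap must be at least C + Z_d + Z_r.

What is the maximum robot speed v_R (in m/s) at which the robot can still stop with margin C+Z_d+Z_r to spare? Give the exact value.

v_R_max = 41/20 m/s = 2.0500 m/s

at the boundary: (1/3)·v² + (11/10)·v + (-4387/1200) = 0
  disc = (11/10)² − 4·(1/3)·(-4387/1200) = 1369/225 ; √disc = 37/15
  v_R = (−(11/10) + 37/15) / (2·(1/3)) = 41/20 m/s
check:
stop time T_s = (41/20)/(3/2) = 1.3667 s
robot in T_r: 2.0500·0.3000 = 0.6150 m
robot covers 2.0500·1.3667 − ½·1.5000·1.3667² = 1.4008 m while stopping
human closes 1.2000·1.6667 = 2.0000 m
residual clearance needed = 0.1000+0.0200+0.0500 = 0.1700 m
sum ≈ 0.6150+1.4008+2.0000+0.1700 ≈ 4.1858 m = S ✓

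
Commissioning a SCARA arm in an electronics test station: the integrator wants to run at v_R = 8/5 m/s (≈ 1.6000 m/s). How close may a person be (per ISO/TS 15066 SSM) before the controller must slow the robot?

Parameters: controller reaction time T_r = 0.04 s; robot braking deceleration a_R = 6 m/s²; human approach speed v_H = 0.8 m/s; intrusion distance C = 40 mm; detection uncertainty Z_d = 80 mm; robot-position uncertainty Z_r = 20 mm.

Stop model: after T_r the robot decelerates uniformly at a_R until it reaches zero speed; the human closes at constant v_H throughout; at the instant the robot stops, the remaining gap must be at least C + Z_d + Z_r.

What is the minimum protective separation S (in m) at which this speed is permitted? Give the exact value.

S_min = 497/750 m = 0.6627 m

braking lasts T_s = (8/5)/6 = 0.2667 s
robot in T_r: 1.6000·0.0400 = 0.0640 m
robot under decel: 1.6000²/(2·6.0000) = 0.2133 m
human over T_r+T_s: 0.8000·(0.0400+0.2667) = 0.2453 m
residual clearance needed = 0.0400+0.0800+0.0200 = 0.1400 m
S_min ≈ 0.0640+0.2133+0.2453+0.1400  ⇒  S_min = 497/750 m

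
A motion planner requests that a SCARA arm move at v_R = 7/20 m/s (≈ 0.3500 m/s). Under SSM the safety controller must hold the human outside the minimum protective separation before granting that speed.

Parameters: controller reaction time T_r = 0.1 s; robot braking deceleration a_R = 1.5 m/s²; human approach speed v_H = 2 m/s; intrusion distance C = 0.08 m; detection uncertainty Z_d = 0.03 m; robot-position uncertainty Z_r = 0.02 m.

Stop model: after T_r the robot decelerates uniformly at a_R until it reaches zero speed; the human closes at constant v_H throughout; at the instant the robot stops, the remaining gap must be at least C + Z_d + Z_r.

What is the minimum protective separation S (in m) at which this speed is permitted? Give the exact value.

S_min = 349/400 m = 0.8725 m

braking lasts T_s = (7/20)/(3/2) = 0.2333 s
robot covers v_R·T_r = 0.3500·0.1000 = 0.0350 m before braking
braking distance = 0.3500²/(2·1.5000) = 0.0408 m
human over T_r+T_s: 2.0000·(0.1000+0.2333) = 0.6667 m
C+Z_d+Z_r = 0.0800+0.0300+0.0200 = 0.1300 m
S_min ≈ 0.0350+0.0408+0.6667+0.1300  ⇒  S_min = 349/400 m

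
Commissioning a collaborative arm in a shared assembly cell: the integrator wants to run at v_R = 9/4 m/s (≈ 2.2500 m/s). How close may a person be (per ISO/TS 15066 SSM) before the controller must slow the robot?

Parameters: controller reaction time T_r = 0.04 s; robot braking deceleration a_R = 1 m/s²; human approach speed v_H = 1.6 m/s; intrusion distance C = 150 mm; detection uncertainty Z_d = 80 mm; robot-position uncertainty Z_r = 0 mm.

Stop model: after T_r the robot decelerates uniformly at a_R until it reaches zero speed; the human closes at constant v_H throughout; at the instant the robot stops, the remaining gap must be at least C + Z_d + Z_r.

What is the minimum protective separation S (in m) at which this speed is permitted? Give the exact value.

stop time T_s = (9/4)/1 = 2.2500 s
robot in T_r: 2.2500·0.0400 = 0.0900 m
braking distance = 2.2500²/(2·1.0000) = 2.5312 m
human closes 1.6000·2.2900 = 3.6640 m
C+Z_d+Z_r = 0.1500+0.0800+0.0000 = 0.2300 m
S_min ≈ 0.0900+2.5312+3.6640+0.2300  ⇒  S_min = 26061/4000 m

S_min = 26061/4000 m = 6.5152 m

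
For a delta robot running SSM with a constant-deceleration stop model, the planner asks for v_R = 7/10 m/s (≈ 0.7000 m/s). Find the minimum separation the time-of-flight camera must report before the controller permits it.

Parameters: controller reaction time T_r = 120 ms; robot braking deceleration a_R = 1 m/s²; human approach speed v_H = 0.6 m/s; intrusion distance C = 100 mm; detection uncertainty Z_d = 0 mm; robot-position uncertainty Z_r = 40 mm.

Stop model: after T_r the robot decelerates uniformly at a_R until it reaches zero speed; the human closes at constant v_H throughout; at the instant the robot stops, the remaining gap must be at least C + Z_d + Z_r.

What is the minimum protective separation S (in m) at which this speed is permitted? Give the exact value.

S_min = 961/1000 m = 0.9610 m

stop time T_s = (7/10)/1 = 0.7000 s
robot in T_r: 0.7000·0.1200 = 0.0840 m
robot covers 0.7000·0.7000 − ½·1.0000·0.7000² = 0.2450 m while stopping
human over T_r+T_s: 0.6000·(0.1200+0.7000) = 0.4920 m
margins: 0.1000+0.0000+0.0400 = 0.1400 m
S_min ≈ 0.0840+0.2450+0.4920+0.1400  ⇒  S_min = 961/1000 m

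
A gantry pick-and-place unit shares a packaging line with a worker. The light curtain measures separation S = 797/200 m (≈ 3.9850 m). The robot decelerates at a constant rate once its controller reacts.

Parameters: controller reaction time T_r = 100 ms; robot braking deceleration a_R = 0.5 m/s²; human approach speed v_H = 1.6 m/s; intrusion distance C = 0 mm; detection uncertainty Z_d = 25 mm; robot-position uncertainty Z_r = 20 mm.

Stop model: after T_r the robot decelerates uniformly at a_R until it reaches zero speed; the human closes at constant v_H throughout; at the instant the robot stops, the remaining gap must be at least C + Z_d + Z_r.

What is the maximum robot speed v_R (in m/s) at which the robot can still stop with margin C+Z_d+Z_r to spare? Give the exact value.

quadratic (1)·v² + (33/10)·v + (-189/50) = 0
  disc = (33/10)² − 4·(1)·(-189/50) = 2601/100 ; √disc = 51/10
  v_R = (−(33/10) + 51/10) / (2·(1)) = 9/10 m/s
check:
braking lasts T_s = (9/10)/(1/2) = 1.8000 s
robot covers v_R·T_r = 0.9000·0.1000 = 0.0900 m before braking
robot under decel: 0.9000²/(2·0.5000) = 0.8100 m
human closes 1.6000·1.9000 = 3.0400 m
C+Z_d+Z_r = 0.0000+0.0250+0.0200 = 0.0450 m
sum ≈ 0.0900+0.8100+3.0400+0.0450 ≈ 3.9850 m = S ✓

v_R_max = 9/10 m/s = 0.9000 m/s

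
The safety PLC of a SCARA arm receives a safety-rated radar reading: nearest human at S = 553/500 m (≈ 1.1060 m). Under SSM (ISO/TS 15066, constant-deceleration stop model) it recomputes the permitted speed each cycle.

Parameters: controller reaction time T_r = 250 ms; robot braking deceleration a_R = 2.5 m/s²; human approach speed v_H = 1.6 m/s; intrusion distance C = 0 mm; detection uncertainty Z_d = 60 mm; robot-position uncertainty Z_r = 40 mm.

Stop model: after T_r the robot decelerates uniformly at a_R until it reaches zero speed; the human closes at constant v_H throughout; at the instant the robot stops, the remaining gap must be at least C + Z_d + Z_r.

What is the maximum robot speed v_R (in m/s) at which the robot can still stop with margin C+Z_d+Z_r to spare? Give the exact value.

v_R_max = 3/5 m/s = 0.6000 m/s

quadratic (1/5)·v² + (89/100)·v + (-303/500) = 0
  disc = (89/100)² − 4·(1/5)·(-303/500) = 12769/10000 ; √disc = 113/100
  v_R = (−(89/100) + 113/100) / (2·(1/5)) = 3/5 m/s
check:
braking lasts T_s = (3/5)/(5/2) = 0.2400 s
reaction-phase robot travel = 0.6000·0.2500 = 0.1500 m
robot covers 0.6000·0.2400 − ½·2.5000·0.2400² = 0.0720 m while stopping
human over T_r+T_s: 1.6000·(0.2500+0.2400) = 0.7840 m
C+Z_d+Z_r = 0.0000+0.0600+0.0400 = 0.1000 m
sum ≈ 0.1500+0.0720+0.7840+0.1000 ≈ 1.1060 m = S ✓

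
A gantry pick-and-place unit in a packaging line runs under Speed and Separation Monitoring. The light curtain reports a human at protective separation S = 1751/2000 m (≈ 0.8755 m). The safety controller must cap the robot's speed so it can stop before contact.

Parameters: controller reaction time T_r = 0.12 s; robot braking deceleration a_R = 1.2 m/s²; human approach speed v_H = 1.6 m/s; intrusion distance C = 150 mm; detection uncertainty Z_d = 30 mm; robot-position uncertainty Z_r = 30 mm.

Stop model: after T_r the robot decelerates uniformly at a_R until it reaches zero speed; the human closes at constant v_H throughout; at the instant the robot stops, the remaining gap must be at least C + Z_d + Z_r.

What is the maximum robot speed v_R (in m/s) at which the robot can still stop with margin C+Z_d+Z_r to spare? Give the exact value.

quadratic (5/12)·v² + (109/75)·v + (-947/2000) = 0
  disc = (109/75)² − 4·(5/12)·(-947/2000) = 261121/90000 ; √disc = 511/300
  v_R = (−(109/75) + 511/300) / (2·(5/12)) = 3/10 m/s
check:
braking lasts T_s = (3/10)/(6/5) = 0.2500 s
robot in T_r: 0.3000·0.1200 = 0.0360 m
braking distance = 0.3000²/(2·1.2000) = 0.0375 m
human closes 1.6000·0.3700 = 0.5920 m
C+Z_d+Z_r = 0.1500+0.0300+0.0300 = 0.2100 m
sum ≈ 0.0360+0.0375+0.5920+0.2100 ≈ 0.8755 m = S ✓

v_R_max = 3/10 m/s = 0.3000 m/s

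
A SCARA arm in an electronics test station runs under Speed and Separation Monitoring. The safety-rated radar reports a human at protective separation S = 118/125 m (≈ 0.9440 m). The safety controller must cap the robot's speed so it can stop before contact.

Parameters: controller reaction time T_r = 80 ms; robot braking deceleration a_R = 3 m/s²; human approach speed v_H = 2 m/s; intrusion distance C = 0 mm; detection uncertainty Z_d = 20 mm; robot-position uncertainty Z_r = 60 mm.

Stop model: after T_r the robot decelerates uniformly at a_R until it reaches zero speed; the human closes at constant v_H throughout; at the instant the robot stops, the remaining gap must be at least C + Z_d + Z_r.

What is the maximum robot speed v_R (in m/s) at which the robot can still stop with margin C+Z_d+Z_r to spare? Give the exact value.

collect terms ⇒ (1/6)·v_R² + (56/75)·v_R + (-88/125) = 0
  disc = (56/75)² − 4·(1/6)·(-88/125) = 5776/5625 ; √disc = 76/75
  v_R = (−(56/75) + 76/75) / (2·(1/6)) = 4/5 m/s
check:
stop time T_s = (4/5)/3 = 0.2667 s
reaction-phase robot travel = 0.8000·0.0800 = 0.0640 m
robot under decel: 0.8000²/(2·3.0000) = 0.1067 m
human closes 2.0000·0.3467 = 0.6933 m
C+Z_d+Z_r = 0.0000+0.0200+0.0600 = 0.0800 m
sum ≈ 0.0640+0.1067+0.6933+0.0800 ≈ 0.9440 m = S ✓

v_R_max = 4/5 m/s = 0.8000 m/s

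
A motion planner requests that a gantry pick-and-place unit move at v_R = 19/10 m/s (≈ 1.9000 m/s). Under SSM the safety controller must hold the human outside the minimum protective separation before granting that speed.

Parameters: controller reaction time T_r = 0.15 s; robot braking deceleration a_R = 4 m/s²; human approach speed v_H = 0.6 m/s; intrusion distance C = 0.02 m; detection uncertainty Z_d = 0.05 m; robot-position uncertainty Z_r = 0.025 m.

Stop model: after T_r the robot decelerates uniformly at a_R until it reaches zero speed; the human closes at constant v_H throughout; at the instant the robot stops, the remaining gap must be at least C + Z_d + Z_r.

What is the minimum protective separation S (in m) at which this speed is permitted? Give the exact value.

S_min = 193/160 m = 1.2063 m

T_s = v_R/a_R = (19/10)/4 = 0.4750 s
robot in T_r: 1.9000·0.1500 = 0.2850 m
braking distance = 1.9000²/(2·4.0000) = 0.4512 m
human over T_r+T_s: 0.6000·(0.1500+0.4750) = 0.3750 m
C+Z_d+Z_r = 0.0200+0.0500+0.0250 = 0.0950 m
S_min ≈ 0.2850+0.4512+0.3750+0.0950  ⇒  S_min = 193/160 m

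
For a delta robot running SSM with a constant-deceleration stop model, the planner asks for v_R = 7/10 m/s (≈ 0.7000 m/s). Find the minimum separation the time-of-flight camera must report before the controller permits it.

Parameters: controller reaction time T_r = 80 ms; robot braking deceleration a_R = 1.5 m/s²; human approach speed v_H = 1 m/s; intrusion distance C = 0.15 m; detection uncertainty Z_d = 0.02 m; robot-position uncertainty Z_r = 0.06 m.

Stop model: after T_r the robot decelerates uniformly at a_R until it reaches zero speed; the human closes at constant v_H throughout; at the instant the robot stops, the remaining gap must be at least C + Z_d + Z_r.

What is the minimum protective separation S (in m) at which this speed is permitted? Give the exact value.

braking lasts T_s = (7/10)/(3/2) = 0.4667 s
robot in T_r: 0.7000·0.0800 = 0.0560 m
braking distance = 0.7000²/(2·1.5000) = 0.1633 m
human closes 1.0000·0.5467 = 0.5467 m
C+Z_d+Z_r = 0.1500+0.0200+0.0600 = 0.2300 m
S_min ≈ 0.0560+0.1633+0.5467+0.2300  ⇒  S_min = 249/250 m

S_min = 249/250 m = 0.9960 m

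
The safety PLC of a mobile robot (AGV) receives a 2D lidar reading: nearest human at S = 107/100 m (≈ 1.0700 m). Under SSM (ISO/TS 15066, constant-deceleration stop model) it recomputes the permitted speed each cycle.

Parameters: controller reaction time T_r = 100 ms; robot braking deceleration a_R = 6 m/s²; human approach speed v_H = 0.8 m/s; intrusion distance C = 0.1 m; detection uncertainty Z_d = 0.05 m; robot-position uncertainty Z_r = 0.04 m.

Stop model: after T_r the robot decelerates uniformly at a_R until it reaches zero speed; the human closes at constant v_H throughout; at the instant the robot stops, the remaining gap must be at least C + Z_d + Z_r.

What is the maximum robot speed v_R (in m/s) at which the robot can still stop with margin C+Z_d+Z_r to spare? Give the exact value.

v_R_max = 2 m/s = 2.0000 m/s

quadratic (1/12)·v² + (7/30)·v + (-4/5) = 0
  disc = (7/30)² − 4·(1/12)·(-4/5) = 289/900 ; √disc = 17/30
  v_R = (−(7/30) + 17/30) / (2·(1/12)) = 2 m/s
check:
stop time T_s = 2/6 = 0.3333 s
robot in T_r: 2.0000·0.1000 = 0.2000 m
robot covers 2.0000·0.3333 − ½·6.0000·0.3333² = 0.3333 m while stopping
human over T_r+T_s: 0.8000·(0.1000+0.3333) = 0.3467 m
residual clearance needed = 0.1000+0.0500+0.0400 = 0.1900 m
sum ≈ 0.2000+0.3333+0.3467+0.1900 ≈ 1.0700 m = S ✓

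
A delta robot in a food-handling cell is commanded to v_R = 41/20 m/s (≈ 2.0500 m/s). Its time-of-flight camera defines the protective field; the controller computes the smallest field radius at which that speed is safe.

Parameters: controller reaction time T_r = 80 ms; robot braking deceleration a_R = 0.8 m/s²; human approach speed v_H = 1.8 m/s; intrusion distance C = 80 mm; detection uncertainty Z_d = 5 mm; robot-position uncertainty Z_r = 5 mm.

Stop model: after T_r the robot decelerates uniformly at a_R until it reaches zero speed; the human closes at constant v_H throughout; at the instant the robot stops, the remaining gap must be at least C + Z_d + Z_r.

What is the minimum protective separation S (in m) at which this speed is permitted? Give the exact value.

S_min = 122193/16000 m = 7.6371 m

stop time T_s = (41/20)/(4/5) = 2.5625 s
robot covers v_R·T_r = 2.0500·0.0800 = 0.1640 m before braking
robot covers 2.0500·2.5625 − ½·0.8000·2.5625² = 2.6266 m while stopping
person approaches 1.8000·(0.0800+2.5625) = 4.7565 m
margins: 0.0800+0.0050+0.0050 = 0.0900 m
S_min ≈ 0.1640+2.6266+4.7565+0.0900  ⇒  S_min = 122193/16000 m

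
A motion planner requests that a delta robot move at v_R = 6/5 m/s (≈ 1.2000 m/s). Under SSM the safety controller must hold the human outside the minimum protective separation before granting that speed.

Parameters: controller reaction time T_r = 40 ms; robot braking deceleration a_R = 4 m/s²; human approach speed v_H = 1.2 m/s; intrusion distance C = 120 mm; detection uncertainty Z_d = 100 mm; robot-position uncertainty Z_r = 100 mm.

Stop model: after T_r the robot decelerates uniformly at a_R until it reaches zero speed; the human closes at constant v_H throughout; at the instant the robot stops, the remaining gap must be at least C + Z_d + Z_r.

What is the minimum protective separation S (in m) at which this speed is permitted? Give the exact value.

T_s = v_R/a_R = (6/5)/4 = 0.3000 s
robot in T_r: 1.2000·0.0400 = 0.0480 m
braking distance = 1.2000²/(2·4.0000) = 0.1800 m
human closes 1.2000·0.3400 = 0.4080 m
residual clearance needed = 0.1200+0.1000+0.1000 = 0.3200 m
S_min ≈ 0.0480+0.1800+0.4080+0.3200  ⇒  S_min = 239/250 m

S_min = 239/250 m = 0.9560 m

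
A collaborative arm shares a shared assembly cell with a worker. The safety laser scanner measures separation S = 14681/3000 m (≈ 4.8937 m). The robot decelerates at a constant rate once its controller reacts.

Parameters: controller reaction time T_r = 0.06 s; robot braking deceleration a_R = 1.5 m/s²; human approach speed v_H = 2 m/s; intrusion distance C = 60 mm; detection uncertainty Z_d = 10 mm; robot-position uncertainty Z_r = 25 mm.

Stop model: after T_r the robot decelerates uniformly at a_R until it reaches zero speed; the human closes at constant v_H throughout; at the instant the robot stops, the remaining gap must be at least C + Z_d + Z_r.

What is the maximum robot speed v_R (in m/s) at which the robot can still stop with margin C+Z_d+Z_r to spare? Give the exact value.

at the boundary: (1/3)·v² + (209/150)·v + (-3509/750) = 0
  disc = (209/150)² − 4·(1/3)·(-3509/750) = 20449/2500 ; √disc = 143/50
  v_R = (−(209/150) + 143/50) / (2·(1/3)) = 11/5 m/s
check:
T_s = v_R/a_R = (11/5)/(3/2) = 1.4667 s
robot in T_r: 2.2000·0.0600 = 0.1320 m
robot under decel: 2.2000²/(2·1.5000) = 1.6133 m
human closes 2.0000·1.5267 = 3.0533 m
margins: 0.0600+0.0100+0.0250 = 0.0950 m
sum ≈ 0.1320+1.6133+3.0533+0.0950 ≈ 4.8937 m = S ✓

v_R_max = 11/5 m/s = 2.2000 m/s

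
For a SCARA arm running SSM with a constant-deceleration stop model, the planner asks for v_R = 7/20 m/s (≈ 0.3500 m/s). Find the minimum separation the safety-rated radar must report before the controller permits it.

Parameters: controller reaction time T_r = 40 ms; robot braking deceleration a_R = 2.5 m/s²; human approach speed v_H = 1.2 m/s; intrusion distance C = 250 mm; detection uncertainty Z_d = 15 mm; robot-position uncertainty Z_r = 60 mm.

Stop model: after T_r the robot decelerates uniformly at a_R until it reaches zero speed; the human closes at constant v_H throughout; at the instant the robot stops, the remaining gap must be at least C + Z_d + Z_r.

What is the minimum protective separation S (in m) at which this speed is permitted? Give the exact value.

braking lasts T_s = (7/20)/(5/2) = 0.1400 s
reaction-phase robot travel = 0.3500·0.0400 = 0.0140 m
braking distance = 0.3500²/(2·2.5000) = 0.0245 m
human over T_r+T_s: 1.2000·(0.0400+0.1400) = 0.2160 m
C+Z_d+Z_r = 0.2500+0.0150+0.0600 = 0.3250 m
S_min ≈ 0.0140+0.0245+0.2160+0.3250  ⇒  S_min = 1159/2000 m

S_min = 1159/2000 m = 0.5795 m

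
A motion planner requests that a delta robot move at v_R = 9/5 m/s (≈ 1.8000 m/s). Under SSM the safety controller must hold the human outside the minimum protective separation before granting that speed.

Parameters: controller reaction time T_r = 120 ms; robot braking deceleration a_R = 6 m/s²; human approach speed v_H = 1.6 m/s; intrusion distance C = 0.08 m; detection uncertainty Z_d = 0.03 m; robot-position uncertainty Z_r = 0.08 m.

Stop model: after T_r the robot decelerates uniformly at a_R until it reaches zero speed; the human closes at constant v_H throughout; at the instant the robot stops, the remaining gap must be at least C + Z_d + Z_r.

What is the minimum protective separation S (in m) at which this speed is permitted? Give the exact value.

S_min = 337/250 m = 1.3480 m

stop time T_s = (9/5)/6 = 0.3000 s
reaction-phase robot travel = 1.8000·0.1200 = 0.2160 m
braking distance = 1.8000²/(2·6.0000) = 0.2700 m
person approaches 1.6000·(0.1200+0.3000) = 0.6720 m
margins: 0.0800+0.0300+0.0800 = 0.1900 m
S_min ≈ 0.2160+0.2700+0.6720+0.1900  ⇒  S_min = 337/250 m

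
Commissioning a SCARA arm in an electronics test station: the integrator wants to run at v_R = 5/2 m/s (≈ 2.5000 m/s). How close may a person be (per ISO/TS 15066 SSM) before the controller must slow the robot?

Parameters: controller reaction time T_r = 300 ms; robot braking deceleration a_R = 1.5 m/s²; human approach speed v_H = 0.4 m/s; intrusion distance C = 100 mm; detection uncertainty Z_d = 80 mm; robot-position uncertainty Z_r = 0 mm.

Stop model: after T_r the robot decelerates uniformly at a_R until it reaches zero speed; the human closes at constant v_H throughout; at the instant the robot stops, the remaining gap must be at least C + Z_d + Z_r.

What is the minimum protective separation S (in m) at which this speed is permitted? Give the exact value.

S_min = 19/5 m = 3.8000 m

braking lasts T_s = (5/2)/(3/2) = 1.6667 s
robot in T_r: 2.5000·0.3000 = 0.7500 m
braking distance = 2.5000²/(2·1.5000) = 2.0833 m
human over T_r+T_s: 0.4000·(0.3000+1.6667) = 0.7867 m
C+Z_d+Z_r = 0.1000+0.0800+0.0000 = 0.1800 m
S_min ≈ 0.7500+2.0833+0.7867+0.1800  ⇒  S_min = 19/5 m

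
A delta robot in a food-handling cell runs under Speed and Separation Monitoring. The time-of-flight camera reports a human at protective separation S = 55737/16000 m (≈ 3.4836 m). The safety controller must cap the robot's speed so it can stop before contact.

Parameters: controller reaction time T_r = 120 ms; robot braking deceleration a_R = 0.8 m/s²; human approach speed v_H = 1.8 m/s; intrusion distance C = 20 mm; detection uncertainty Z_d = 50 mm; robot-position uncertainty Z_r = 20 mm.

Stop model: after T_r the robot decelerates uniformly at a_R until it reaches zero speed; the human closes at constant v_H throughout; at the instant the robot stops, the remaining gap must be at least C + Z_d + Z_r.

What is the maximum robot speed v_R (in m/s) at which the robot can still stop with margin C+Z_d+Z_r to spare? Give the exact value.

v_R_max = 21/20 m/s = 1.0500 m/s

collect terms ⇒ (5/8)·v_R² + (237/100)·v_R + (-50841/16000) = 0
  disc = (237/100)² − 4·(5/8)·(-50841/16000) = 2169729/160000 ; √disc = 1473/400
  v_R = (−(237/100) + 1473/400) / (2·(5/8)) = 21/20 m/s
check:
stop time T_s = (21/20)/(4/5) = 1.3125 s
reaction-phase robot travel = 1.0500·0.1200 = 0.1260 m
braking distance = 1.0500²/(2·0.8000) = 0.6891 m
person approaches 1.8000·(0.1200+1.3125) = 2.5785 m
residual clearance needed = 0.0200+0.0500+0.0200 = 0.0900 m
sum ≈ 0.1260+0.6891+2.5785+0.0900 ≈ 3.4836 m = S ✓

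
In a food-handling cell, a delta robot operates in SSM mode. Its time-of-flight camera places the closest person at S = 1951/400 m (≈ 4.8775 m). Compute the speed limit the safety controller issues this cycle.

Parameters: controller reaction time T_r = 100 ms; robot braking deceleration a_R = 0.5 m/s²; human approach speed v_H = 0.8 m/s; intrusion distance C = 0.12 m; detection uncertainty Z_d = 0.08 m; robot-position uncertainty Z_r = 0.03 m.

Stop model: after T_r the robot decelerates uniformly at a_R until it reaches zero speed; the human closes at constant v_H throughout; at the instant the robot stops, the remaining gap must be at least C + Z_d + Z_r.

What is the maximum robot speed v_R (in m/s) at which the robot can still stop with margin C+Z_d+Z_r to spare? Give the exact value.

collect terms ⇒ (1)·v_R² + (17/10)·v_R + (-1827/400) = 0
  disc = (17/10)² − 4·(1)·(-1827/400) = 529/25 ; √disc = 23/5
  v_R = (−(17/10) + 23/5) / (2·(1)) = 29/20 m/s
check:
stop time T_s = (29/20)/(1/2) = 2.9000 s
robot in T_r: 1.4500·0.1000 = 0.1450 m
robot under decel: 1.4500²/(2·0.5000) = 2.1025 m
human closes 0.8000·3.0000 = 2.4000 m
residual clearance needed = 0.1200+0.0800+0.0300 = 0.2300 m
sum ≈ 0.1450+2.1025+2.4000+0.2300 ≈ 4.8775 m = S ✓

v_R_max = 29/20 m/s = 1.4500 m/s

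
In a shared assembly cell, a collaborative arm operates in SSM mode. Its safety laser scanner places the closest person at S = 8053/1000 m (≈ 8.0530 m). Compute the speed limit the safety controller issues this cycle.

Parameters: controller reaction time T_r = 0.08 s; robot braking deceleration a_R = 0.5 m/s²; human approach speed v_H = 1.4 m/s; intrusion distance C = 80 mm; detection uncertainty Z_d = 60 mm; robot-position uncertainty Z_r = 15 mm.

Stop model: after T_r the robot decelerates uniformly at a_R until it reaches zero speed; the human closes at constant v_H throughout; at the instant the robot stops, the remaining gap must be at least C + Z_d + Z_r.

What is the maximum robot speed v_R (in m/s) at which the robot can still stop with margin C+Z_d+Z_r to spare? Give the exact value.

quadratic (1)·v² + (72/25)·v + (-3893/500) = 0
  disc = (72/25)² − 4·(1)·(-3893/500) = 24649/625 ; √disc = 157/25
  v_R = (−(72/25) + 157/25) / (2·(1)) = 17/10 m/s
check:
T_s = v_R/a_R = (17/10)/(1/2) = 3.4000 s
robot in T_r: 1.7000·0.0800 = 0.1360 m
robot under decel: 1.7000²/(2·0.5000) = 2.8900 m
human closes 1.4000·3.4800 = 4.8720 m
margins: 0.0800+0.0600+0.0150 = 0.1550 m
sum ≈ 0.1360+2.8900+4.8720+0.1550 ≈ 8.0530 m = S ✓

v_R_max = 17/10 m/s = 1.7000 m/s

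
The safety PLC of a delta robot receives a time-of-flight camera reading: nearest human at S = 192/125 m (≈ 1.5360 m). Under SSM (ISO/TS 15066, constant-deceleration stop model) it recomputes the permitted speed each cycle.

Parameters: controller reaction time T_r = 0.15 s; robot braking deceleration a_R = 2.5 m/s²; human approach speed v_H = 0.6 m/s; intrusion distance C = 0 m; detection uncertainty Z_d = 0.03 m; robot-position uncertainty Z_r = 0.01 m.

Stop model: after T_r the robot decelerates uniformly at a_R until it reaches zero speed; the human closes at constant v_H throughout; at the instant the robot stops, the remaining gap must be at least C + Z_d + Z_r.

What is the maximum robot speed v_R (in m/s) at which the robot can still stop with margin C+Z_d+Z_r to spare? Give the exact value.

v_R_max = 37/20 m/s = 1.8500 m/s

at the boundary: (1/5)·v² + (39/100)·v + (-703/500) = 0
  disc = (39/100)² − 4·(1/5)·(-703/500) = 12769/10000 ; √disc = 113/100
  v_R = (−(39/100) + 113/100) / (2·(1/5)) = 37/20 m/s
check:
stop time T_s = (37/20)/(5/2) = 0.7400 s
robot covers v_R·T_r = 1.8500·0.1500 = 0.2775 m before braking
braking distance = 1.8500²/(2·2.5000) = 0.6845 m
person approaches 0.6000·(0.1500+0.7400) = 0.5340 m
margins: 0.0000+0.0300+0.0100 = 0.0400 m
sum ≈ 0.2775+0.6845+0.5340+0.0400 ≈ 1.5360 m = S ✓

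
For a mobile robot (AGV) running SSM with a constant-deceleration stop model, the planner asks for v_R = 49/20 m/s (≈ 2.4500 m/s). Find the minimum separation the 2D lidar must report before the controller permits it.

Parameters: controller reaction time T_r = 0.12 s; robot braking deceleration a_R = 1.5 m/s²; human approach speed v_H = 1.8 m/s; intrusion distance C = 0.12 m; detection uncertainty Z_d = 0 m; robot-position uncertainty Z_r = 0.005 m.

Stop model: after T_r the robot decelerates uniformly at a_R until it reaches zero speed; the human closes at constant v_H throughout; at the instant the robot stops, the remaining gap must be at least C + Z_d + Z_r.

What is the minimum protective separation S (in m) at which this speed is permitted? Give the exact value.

braking lasts T_s = (49/20)/(3/2) = 1.6333 s
robot in T_r: 2.4500·0.1200 = 0.2940 m
robot under decel: 2.4500²/(2·1.5000) = 2.0008 m
human over T_r+T_s: 1.8000·(0.1200+1.6333) = 3.1560 m
C+Z_d+Z_r = 0.1200+0.0000+0.0050 = 0.1250 m
S_min ≈ 0.2940+2.0008+3.1560+0.1250  ⇒  S_min = 6691/1200 m

S_min = 6691/1200 m = 5.5758 m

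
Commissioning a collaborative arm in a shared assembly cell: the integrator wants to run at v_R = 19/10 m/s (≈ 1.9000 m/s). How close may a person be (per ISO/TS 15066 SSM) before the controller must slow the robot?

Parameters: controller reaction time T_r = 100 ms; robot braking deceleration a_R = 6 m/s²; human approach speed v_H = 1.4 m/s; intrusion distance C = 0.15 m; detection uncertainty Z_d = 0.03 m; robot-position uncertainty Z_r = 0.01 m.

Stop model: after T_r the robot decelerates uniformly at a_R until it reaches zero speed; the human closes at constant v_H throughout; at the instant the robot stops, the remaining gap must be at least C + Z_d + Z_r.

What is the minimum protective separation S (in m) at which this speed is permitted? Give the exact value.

braking lasts T_s = (19/10)/6 = 0.3167 s
robot in T_r: 1.9000·0.1000 = 0.1900 m
robot under decel: 1.9000²/(2·6.0000) = 0.3008 m
human closes 1.4000·0.4167 = 0.5833 m
margins: 0.1500+0.0300+0.0100 = 0.1900 m
S_min ≈ 0.1900+0.3008+0.5833+0.1900  ⇒  S_min = 1517/1200 m

S_min = 1517/1200 m = 1.2642 m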